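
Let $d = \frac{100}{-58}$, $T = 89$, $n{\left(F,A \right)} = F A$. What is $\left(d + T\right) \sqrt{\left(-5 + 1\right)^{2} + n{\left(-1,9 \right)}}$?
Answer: $\frac{2531 \sqrt{7}}{29} \approx 230.91$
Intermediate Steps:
$n{\left(F,A \right)} = A F$
$d = - \frac{50}{29}$ ($d = 100 \left(- \frac{1}{58}\right) = - \frac{50}{29} \approx -1.7241$)
$\left(d + T\right) \sqrt{\left(-5 + 1\right)^{2} + n{\left(-1,9 \right)}} = \left(- \frac{50}{29} + 89\right) \sqrt{\left(-5 + 1\right)^{2} + 9 \left(-1\right)} = \frac{2531 \sqrt{\left(-4\right)^{2} - 9}}{29} = \frac{2531 \sqrt{16 - 9}}{29} = \frac{2531 \sqrt{7}}{29}$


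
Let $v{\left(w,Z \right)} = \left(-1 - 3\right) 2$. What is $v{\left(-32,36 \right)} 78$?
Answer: $-624$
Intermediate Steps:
$v{\left(w,Z \right)} = -8$ ($v{\left(w,Z \right)} = \left(-4\right) 2 = -8$)
$v{\left(-32,36 \right)} 78 = \left(-8\right) 78 = -624$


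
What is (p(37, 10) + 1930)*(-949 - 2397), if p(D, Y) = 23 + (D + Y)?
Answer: -6692000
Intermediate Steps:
p(D, Y) = 23 + D + Y
(p(37, 10) + 1930)*(-949 - 2397) = ((23 + 37 + 10) + 1930)*(-949 - 2397) = (70 + 1930)*(-3346) = 2000*(-3346) = -6692000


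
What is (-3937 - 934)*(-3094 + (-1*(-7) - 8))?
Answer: 15075745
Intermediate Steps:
(-3937 - 934)*(-3094 + (-1*(-7) - 8)) = -4871*(-3094 + (7 - 8)) = -4871*(-3094 - 1) = -4871*(-3095) = 15075745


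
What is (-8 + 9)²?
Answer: 1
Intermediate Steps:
(-8 + 9)² = 1² = 1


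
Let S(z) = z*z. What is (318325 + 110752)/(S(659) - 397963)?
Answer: 429077/36318 ≈ 11.814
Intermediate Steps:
S(z) = z²
(318325 + 110752)/(S(659) - 397963) = (318325 + 110752)/(659² - 397963) = 429077/(434281 - 397963) = 429077/36318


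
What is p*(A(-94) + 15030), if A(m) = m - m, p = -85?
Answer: -1277550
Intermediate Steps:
A(m) = 0
p*(A(-94) + 15030) = -85*(0 + 15030) = -85*15030 = -1277550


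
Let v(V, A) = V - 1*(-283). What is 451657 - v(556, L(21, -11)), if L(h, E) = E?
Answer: 450818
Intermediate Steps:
v(V, A) = 283 + V (v(V, A) = V + 283 = 283 + V)
451657 - v(556, L(21, -11)) = 451657 - (283 + 556) = 451657 - 1*839 = 451657 - 839 = 450818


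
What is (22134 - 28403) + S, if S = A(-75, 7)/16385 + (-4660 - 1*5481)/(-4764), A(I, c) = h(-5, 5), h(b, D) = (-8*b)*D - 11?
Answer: -489179418979/78058140 ≈ -6266.9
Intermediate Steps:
h(b, D) = -11 - 8*D*b (h(b, D) = -8*D*b - 11 = -11 - 8*D*b)
A(I, c) = 189 (A(I, c) = -11 - 8*5*(-5) = -11 + 200 = 189)
S = 167060681/78058140 (S = 189/16385 + (-4660 - 1*5481)/(-4764) = 189*(1/16385) + (-4660 - 5481)*(-1/4764) = 189/16385 - 10141*(-1/4764) = 189/16385 + 10141/4764 = 167060681/78058140 ≈ 2.1402)
(22134 - 28403) + S = (22134 - 28403) + 167060681/78058140 = -6269 + 167060681/78058140 = -489179418979/78058140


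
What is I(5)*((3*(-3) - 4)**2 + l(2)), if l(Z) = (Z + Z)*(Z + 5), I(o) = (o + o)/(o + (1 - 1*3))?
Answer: 1970/3 ≈ 656.67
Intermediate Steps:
I(o) = 2*o/(-2 + o) (I(o) = (2*o)/(o + (1 - 3)) = (2*o)/(o - 2) = (2*o)/(-2 + o) = 2*o/(-2 + o))
l(Z) = 2*Z*(5 + Z) (l(Z) = (2*Z)*(5 + Z) = 2*Z*(5 + Z))
I(5)*((3*(-3) - 4)**2 + l(2)) = (2*5/(-2 + 5))*((3*(-3) - 4)**2 + 2*2*(5 + 2)) = (2*5/3)*((-9 - 4)**2 + 2*2*7) = (2*5*(1/3))*((-13)**2 + 28) = 10*(169 + 28)/3 = (10/3)*197 = 1970/3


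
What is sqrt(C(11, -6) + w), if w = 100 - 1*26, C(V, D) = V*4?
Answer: sqrt(118) ≈ 10.863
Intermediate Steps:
C(V, D) = 4*V
w = 74 (w = 100 - 26 = 74)
sqrt(C(11, -6) + w) = sqrt(4*11 + 74) = sqrt(44 + 74) = sqrt(118)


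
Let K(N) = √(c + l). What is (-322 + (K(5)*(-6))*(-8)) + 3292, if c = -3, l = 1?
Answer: 2970 + 48*I*√2 ≈ 2970.0 + 67.882*I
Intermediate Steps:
K(N) = I*√2 (K(N) = √(-3 + 1) = √(-2) = I*√2)
(-322 + (K(5)*(-6))*(-8)) + 3292 = (-322 + ((I*√2)*(-6))*(-8)) + 3292 = (-322 - 6*I*√2*(-8)) + 3292 = (-322 + 48*I*√2) + 3292 = 2970 + 48*I*√2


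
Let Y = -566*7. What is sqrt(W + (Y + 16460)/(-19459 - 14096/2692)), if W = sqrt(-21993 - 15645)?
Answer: sqrt(-12242370161486 + 57198364174587*I*sqrt(4182))/4366477 ≈ 9.8327 + 9.8653*I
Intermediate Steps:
Y = -3962
W = 3*I*sqrt(4182) (W = sqrt(-37638) = 3*I*sqrt(4182) ≈ 194.01*I)
sqrt(W + (Y + 16460)/(-19459 - 14096/2692)) = sqrt(3*I*sqrt(4182) + (-3962 + 16460)/(-19459 - 14096/2692)) = sqrt(3*I*sqrt(4182) + 12498/(-19459 - 14096*1/2692)) = sqrt(3*I*sqrt(4182) + 12498/(-19459 - 3524/673)) = sqrt(3*I*sqrt(4182) + 12498/(-13099431/673)) = sqrt(3*I*sqrt(4182) + 12498*(-673/13099431)) = sqrt(3*I*sqrt(4182) - 2803718/4366477) = sqrt(-2803718/4366477 + 3*I*sqrt(4182))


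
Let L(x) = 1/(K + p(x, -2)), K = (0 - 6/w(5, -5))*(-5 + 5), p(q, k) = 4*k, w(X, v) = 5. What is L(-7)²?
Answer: 1/64 ≈ 0.015625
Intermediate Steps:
K = 0 (K = (0 - 6/5)*(-5 + 5) = (0 - 6*⅕)*0 = (0 - 6/5)*0 = -6/5*0 = 0)
L(x) = -⅛ (L(x) = 1/(0 + 4*(-2)) = 1/(0 - 8) = 1/(-8) = -⅛)
L(-7)² = (-⅛)² = 1/64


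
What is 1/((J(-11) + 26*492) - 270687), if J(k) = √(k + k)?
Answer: -23445/6046348277 - I*√22/66509831047 ≈ -3.8775e-6 - 7.0522e-11*I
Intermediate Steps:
J(k) = √2*√k (J(k) = √(2*k) = √2*√k)
1/((J(-11) + 26*492) - 270687) = 1/((√2*√(-11) + 26*492) - 270687) = 1/((√2*(I*√11) + 12792) - 270687) = 1/((I*√22 + 12792) - 270687) = 1/((12792 + I*√22) - 270687) = 1/(-257895 + I*√22)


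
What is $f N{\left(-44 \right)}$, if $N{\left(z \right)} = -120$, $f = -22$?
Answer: $2640$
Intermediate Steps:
$f N{\left(-44 \right)} = \left(-22\right) \left(-120\right) = 2640$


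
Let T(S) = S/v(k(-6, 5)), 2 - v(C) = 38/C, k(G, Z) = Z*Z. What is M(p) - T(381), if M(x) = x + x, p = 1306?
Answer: 7273/4 ≈ 1818.3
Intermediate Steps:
k(G, Z) = Z**2
v(C) = 2 - 38/C
M(x) = 2*x
T(S) = 25*S/12 (T(S) = S/(2 - 38/(5**2)) = S/(2 - 38/25) = S/(12/25) = S*(25/12) = 25*S/12)
M(p) - T(381) = 2*1306 - 25*381/12 = 2612 - 1*3175/4 = 2612 - 3175/4 = 7273/4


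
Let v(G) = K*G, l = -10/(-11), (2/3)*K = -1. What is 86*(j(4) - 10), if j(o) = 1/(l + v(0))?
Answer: -3827/5 ≈ -765.40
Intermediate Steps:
K = -3/2 (K = (3/2)*(-1) = -3/2 ≈ -1.5000)
l = 10/11 (l = -10*(-1/11) = 10/11 ≈ 0.90909)
v(G) = -3*G/2
j(o) = 11/10 (j(o) = 1/(10/11 - 3/2*0) = 1/(10/11 + 0) = 1/(10/11) = 11/10)
86*(j(4) - 10) = 86*(11/10 - 10) = 86*(-89/10) = -3827/5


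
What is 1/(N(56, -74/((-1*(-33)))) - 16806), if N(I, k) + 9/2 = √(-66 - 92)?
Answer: -67242/1130372273 - 4*I*√158/1130372273 ≈ -5.9487e-5 - 4.448e-8*I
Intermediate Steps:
N(I, k) = -9/2 + I*√158 (N(I, k) = -9/2 + √(-66 - 92) = -9/2 + √(-158) = -9/2 + I*√158)
1/(N(56, -74/((-1*(-33)))) - 16806) = 1/((-9/2 + I*√158) - 16806) = 1/(-33621/2 + I*√158)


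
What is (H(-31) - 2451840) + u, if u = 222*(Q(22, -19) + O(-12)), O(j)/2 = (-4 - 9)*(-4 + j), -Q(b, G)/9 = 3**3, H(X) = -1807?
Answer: -2415241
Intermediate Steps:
Q(b, G) = -243 (Q(b, G) = -9*3**3 = -9*27 = -243)
O(j) = 104 - 26*j (O(j) = 2*((-4 - 9)*(-4 + j)) = 2*(-13*(-4 + j)) = 2*(52 - 13*j) = 104 - 26*j)
u = 38406 (u = 222*(-243 + (104 - 26*(-12))) = 222*(-243 + (104 + 312)) = 222*(-243 + 416) = 222*173 = 38406)
(H(-31) - 2451840) + u = (-1807 - 2451840) + 38406 = -2453647 + 38406 = -2415241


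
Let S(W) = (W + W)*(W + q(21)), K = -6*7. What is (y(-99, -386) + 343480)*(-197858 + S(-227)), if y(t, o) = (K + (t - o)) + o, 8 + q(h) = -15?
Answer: -28963391362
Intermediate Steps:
q(h) = -23 (q(h) = -8 - 15 = -23)
K = -42
y(t, o) = -42 + t (y(t, o) = (-42 + (t - o)) + o = (-42 + t - o) + o = -42 + t)
S(W) = 2*W*(-23 + W) (S(W) = (W + W)*(W - 23) = (2*W)*(-23 + W) = 2*W*(-23 + W))
(y(-99, -386) + 343480)*(-197858 + S(-227)) = ((-42 - 99) + 343480)*(-197858 + 2*(-227)*(-23 - 227)) = (-141 + 343480)*(-197858 + 2*(-227)*(-250)) = 343339*(-197858 + 113500) = 343339*(-84358) = -28963391362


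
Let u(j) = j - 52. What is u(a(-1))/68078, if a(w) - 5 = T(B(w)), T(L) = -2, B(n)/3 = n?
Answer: -49/68078 ≈ -0.00071976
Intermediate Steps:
B(n) = 3*n
a(w) = 3 (a(w) = 5 - 2 = 3)
u(j) = -52 + j
u(a(-1))/68078 = (-52 + 3)/68078 = -49*1/68078 = -49/68078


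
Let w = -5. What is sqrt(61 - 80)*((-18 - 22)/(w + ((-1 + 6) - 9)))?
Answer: 40*I*sqrt(19)/9 ≈ 19.373*I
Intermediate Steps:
sqrt(61 - 80)*((-18 - 22)/(w + ((-1 + 6) - 9))) = sqrt(61 - 80)*((-18 - 22)/(-5 + ((-1 + 6) - 9))) = sqrt(-19)*(-40/(-5 + (5 - 9))) = (I*sqrt(19))*(-40/(-5 - 4)) = (I*sqrt(19))*(-40/(-9)) = (I*sqrt(19))*(-40*(-1/9)) = (I*sqrt(19))*(40/9) = 40*I*sqrt(19)/9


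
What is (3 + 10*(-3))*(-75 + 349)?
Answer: -7398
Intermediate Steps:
(3 + 10*(-3))*(-75 + 349) = (3 - 30)*274 = -27*274 = -7398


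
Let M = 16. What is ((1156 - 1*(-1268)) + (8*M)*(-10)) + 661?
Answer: 1805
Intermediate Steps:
((1156 - 1*(-1268)) + (8*M)*(-10)) + 661 = ((1156 - 1*(-1268)) + (8*16)*(-10)) + 661 = ((1156 + 1268) + 128*(-10)) + 661 = (2424 - 1280) + 661 = 1144 + 661 = 1805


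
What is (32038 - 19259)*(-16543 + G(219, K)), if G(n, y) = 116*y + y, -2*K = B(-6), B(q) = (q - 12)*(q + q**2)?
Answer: 192285613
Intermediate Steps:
B(q) = (-12 + q)*(q + q**2)
K = 270 (K = -(-3)*(-12 + (-6)**2 - 11*(-6)) = -(-3)*(-12 + 36 + 66) = -(-3)*90 = -1/2*(-540) = 270)
G(n, y) = 117*y
(32038 - 19259)*(-16543 + G(219, K)) = (32038 - 19259)*(-16543 + 117*270) = 12779*(-16543 + 31590) = 12779*15047 = 192285613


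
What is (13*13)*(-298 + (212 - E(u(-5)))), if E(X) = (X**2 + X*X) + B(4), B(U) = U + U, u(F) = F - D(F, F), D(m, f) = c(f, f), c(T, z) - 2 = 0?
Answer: -32448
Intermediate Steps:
c(T, z) = 2 (c(T, z) = 2 + 0 = 2)
D(m, f) = 2
u(F) = -2 + F (u(F) = F - 1*2 = F - 2 = -2 + F)
B(U) = 2*U
E(X) = 8 + 2*X**2 (E(X) = (X**2 + X*X) + 2*4 = (X**2 + X**2) + 8 = 2*X**2 + 8 = 8 + 2*X**2)
(13*13)*(-298 + (212 - E(u(-5)))) = (13*13)*(-298 + (212 - (8 + 2*(-2 - 5)**2))) = 169*(-298 + (212 - (8 + 2*(-7)**2))) = 169*(-298 + (212 - (8 + 2*49))) = 169*(-298 + (212 - (8 + 98))) = 169*(-298 + (212 - 1*106)) = 169*(-298 + (212 - 106)) = 169*(-298 + 106) = 169*(-192) = -32448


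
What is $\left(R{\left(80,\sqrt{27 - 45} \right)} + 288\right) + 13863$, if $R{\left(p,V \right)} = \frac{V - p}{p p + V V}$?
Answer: $\frac{45155801}{3191} + \frac{3 i \sqrt{2}}{6382} \approx 14151.0 + 0.00066478 i$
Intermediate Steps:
$R{\left(p,V \right)} = \frac{V - p}{V^{2} + p^{2}}$ ($R{\left(p,V \right)} = \frac{V - p}{p^{2} + V^{2}} = \frac{V - p}{V^{2} + p^{2}}$)
$\left(R{\left(80,\sqrt{27 - 45} \right)} + 288\right) + 13863 = \left(\frac{\sqrt{27 - 45} - 80}{\left(\sqrt{27 - 45}\right)^{2} + 80^{2}} + 288\right) + 13863 = \left(\frac{\sqrt{-18} - 80}{\left(\sqrt{-18}\right)^{2} + 6400} + 288\right) + 13863 = \left(\frac{3 i \sqrt{2} - 80}{\left(3 i \sqrt{2}\right)^{2} + 6400} + 288\right) + 13863 = \left(\frac{-80 + 3 i \sqrt{2}}{-18 + 6400} + 288\right) + 13863 = \left(\frac{-80 + 3 i \sqrt{2}}{6382} + 288\right) + 13863 = \left(\left(- \frac{40}{3191} + \frac{3 i \sqrt{2}}{6382}\right) + 288\right) + 13863 = \left(\frac{918968}{3191} + \frac{3 i \sqrt{2}}{6382}\right) + 13863 = \frac{45155801}{3191} + \frac{3 i \sqrt{2}}{6382}$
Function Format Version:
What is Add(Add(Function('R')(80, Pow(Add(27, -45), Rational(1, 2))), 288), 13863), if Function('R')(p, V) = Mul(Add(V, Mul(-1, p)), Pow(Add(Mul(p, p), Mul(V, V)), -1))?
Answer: Add(Rational(45155801, 3191), Mul(Rational(3, 6382), I, Pow(2, Rational(1, 2)))) ≈ Add(14151., Mul(0.00066478, I))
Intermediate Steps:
Function('R')(p, V) = Mul(Pow(Add(Pow(V, 2), Pow(p, 2)), -1), Add(V, Mul(-1, p))) (Function('R')(p, V) = Mul(Add(V, Mul(-1, p)), Pow(Add(Pow(p, 2), Pow(V, 2)), -1)) = Mul(Add(V, Mul(-1, p)), Pow(Add(Pow(V, 2), Pow(p, 2)), -1)) = Mul(Pow(Add(Pow(V, 2), Pow(p, 2)), -1), Add(V, Mul(-1, p))))
Add(Add(Function('R')(80, Pow(Add(27, -45), Rational(1, 2))), 288), 13863) = Add(Add(Mul(Pow(Add(Pow(Pow(Add(27, -45), Rational(1, 2)), 2), Pow(80, 2)), -1), Add(Pow(Add(27, -45), Rational(1, 2)), Mul(-1, 80))), 288), 13863) = Add(Add(Mul(Pow(Add(Pow(Pow(-18, Rational(1, 2)), 2), 6400), -1), Add(Pow(-18, Rational(1, 2)), -80)), 288), 13863) = Add(Add(Mul(Pow(Add(Pow(Mul(3, I, Pow(2, Rational(1, 2))), 2), 6400), -1), Add(Mul(3, I, Pow(2, Rational(1, 2))), -80)), 288), 13863) = Add(Add(Mul(Pow(Add(-18, 6400), -1), Add(-80, Mul(3, I, Pow(2, Rational(1, 2))))), 288), 13863) = Add(Add(Mul(Pow(6382, -1), Add(-80, Mul(3, I, Pow(2, Rational(1, 2))))), 288), 13863) = Add(Add(Mul(Rational(1, 6382), Add(-80, Mul(3, I, Pow(2, Rational(1, 2))))), 288), 13863) = Add(Add(Add(Rational(-40, 3191), Mul(Rational(3, 6382), I, Pow(2, Rational(1, 2)))), 288), 13863) = Add(Add(Rational(918968, 3191), Mul(Rational(3, 6382), I, Pow(2, Rational(1, 2)))), 13863) = Add(Rational(45155801, 3191), Mul(Rational(3, 6382), I, Pow(2, Rational(1, 2))))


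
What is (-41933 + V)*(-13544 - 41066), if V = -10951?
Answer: 2887995240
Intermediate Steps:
(-41933 + V)*(-13544 - 41066) = (-41933 - 10951)*(-13544 - 41066) = -52884*(-54610) = 2887995240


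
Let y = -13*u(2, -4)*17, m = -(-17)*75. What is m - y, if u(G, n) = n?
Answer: 391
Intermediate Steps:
m = 1275 (m = -17*(-75) = 1275)
y = 884 (y = -13*(-4)*17 = 52*17 = 884)
m - y = 1275 - 1*884 = 1275 - 884 = 391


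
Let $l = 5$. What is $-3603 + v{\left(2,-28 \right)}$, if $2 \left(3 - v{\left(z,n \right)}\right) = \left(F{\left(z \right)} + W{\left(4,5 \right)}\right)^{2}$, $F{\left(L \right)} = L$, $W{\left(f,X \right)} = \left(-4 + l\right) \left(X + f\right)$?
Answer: $- \frac{7321}{2} \approx -3660.5$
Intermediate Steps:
$W{\left(f,X \right)} = X + f$ ($W{\left(f,X \right)} = \left(-4 + 5\right) \left(X + f\right) = 1 \left(X + f\right) = X + f$)
$v{\left(z,n \right)} = 3 - \frac{\left(9 + z\right)^{2}}{2}$ ($v{\left(z,n \right)} = 3 - \frac{\left(z + \left(5 + 4\right)\right)^{2}}{2} = 3 - \frac{\left(z + 9\right)^{2}}{2} = 3 - \frac{\left(9 + z\right)^{2}}{2}$)
$-3603 + v{\left(2,-28 \right)} = -3603 + \left(3 - \frac{\left(9 + 2\right)^{2}}{2}\right) = -3603 + \left(3 - \frac{11^{2}}{2}\right) = -3603 + \left(3 - \frac{121}{2}\right) = -3603 - \frac{115}{2} = - \frac{7321}{2}$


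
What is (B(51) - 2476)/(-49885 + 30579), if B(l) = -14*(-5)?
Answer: 1203/9653 ≈ 0.12462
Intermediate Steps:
B(l) = 70
(B(51) - 2476)/(-49885 + 30579) = (70 - 2476)/(-49885 + 30579) = -2406/(-19306) = -2406*(-1/19306) = 1203/9653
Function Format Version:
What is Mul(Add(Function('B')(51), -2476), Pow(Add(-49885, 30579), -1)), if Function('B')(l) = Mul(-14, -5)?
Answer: Rational(1203, 9653) ≈ 0.12462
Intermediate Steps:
Function('B')(l) = 70
Mul(Add(Function('B')(51), -2476), Pow(Add(-49885, 30579), -1)) = Mul(Add(70, -2476), Pow(Add(-49885, 30579), -1)) = Mul(-2406, Pow(-19306, -1)) = Mul(-2406, Rational(-1, 19306)) = Rational(1203, 9653)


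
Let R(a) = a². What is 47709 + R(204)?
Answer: 89325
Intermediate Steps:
47709 + R(204) = 47709 + 204² = 47709 + 41616 = 89325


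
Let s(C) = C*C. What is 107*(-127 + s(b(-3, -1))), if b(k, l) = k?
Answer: -12626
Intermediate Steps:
s(C) = C²
107*(-127 + s(b(-3, -1))) = 107*(-127 + (-3)²) = 107*(-127 + 9) = 107*(-118) = -12626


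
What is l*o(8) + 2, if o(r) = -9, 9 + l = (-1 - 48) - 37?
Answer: 857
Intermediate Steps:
l = -95 (l = -9 + ((-1 - 48) - 37) = -9 + (-49 - 37) = -9 - 86 = -95)
l*o(8) + 2 = -95*(-9) + 2 = 855 + 2 = 857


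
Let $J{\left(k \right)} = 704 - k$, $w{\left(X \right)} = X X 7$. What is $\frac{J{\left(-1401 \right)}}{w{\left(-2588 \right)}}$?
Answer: $\frac{2105}{46884208} \approx 4.4898 \cdot 10^{-5}$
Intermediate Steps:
$w{\left(X \right)} = 7 X^{2}$ ($w{\left(X \right)} = X^{2} \cdot 7 = 7 X^{2}$)
$\frac{J{\left(-1401 \right)}}{w{\left(-2588 \right)}} = \frac{704 - -1401}{7 \left(-2588\right)^{2}} = \frac{704 + 1401}{7 \cdot 6697744} = \frac{2105}{46884208}$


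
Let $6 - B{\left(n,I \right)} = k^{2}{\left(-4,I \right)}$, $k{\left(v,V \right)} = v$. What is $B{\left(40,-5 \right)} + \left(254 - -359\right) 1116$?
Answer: $684098$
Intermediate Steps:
$B{\left(n,I \right)} = -10$ ($B{\left(n,I \right)} = 6 - \left(-4\right)^{2} = 6 - 16 = -10$)
$B{\left(40,-5 \right)} + \left(254 - -359\right) 1116 = -10 + \left(254 - -359\right) 1116 = -10 + \left(254 + 359\right) 1116 = -10 + 613 \cdot 1116 = -10 + 684108 = 684098$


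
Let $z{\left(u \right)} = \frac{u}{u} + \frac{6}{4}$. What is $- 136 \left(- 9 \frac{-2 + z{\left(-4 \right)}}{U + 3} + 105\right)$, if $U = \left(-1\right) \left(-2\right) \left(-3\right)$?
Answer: $-14484$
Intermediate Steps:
$U = -6$ ($U = 2 \left(-3\right) = -6$)
$z{\left(u \right)} = \frac{5}{2}$ ($z{\left(u \right)} = 1 + 6 \cdot \frac{1}{4} = 1 + \frac{3}{2} = \frac{5}{2}$)
$- 136 \left(- 9 \frac{-2 + z{\left(-4 \right)}}{U + 3} + 105\right) = - 136 \left(- 9 \frac{-2 + \frac{5}{2}}{-6 + 3} + 105\right) = - 136 \left(- 9 \frac{1}{2 \left(-3\right)} + 105\right) = - 136 \left(- 9 \cdot \frac{1}{2} \left(- \frac{1}{3}\right) + 105\right) = - 136 \left(\left(-9\right) \left(- \frac{1}{6}\right) + 105\right) = - 136 \left(\frac{3}{2} + 105\right) = \left(-136\right) \frac{213}{2} = -14484$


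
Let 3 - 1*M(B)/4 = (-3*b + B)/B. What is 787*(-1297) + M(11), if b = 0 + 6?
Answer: -11227969/11 ≈ -1.0207e+6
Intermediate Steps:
b = 6
M(B) = 12 - 4*(-18 + B)/B (M(B) = 12 - 4*(-3*6 + B)/B = 12 - 4*(-18 + B)/B)
787*(-1297) + M(11) = 787*(-1297) + (8 + 72/11) = -1020739 + (8 + 72*(1/11)) = -1020739 + (8 + 72/11) = -1020739 + 160/11 = -11227969/11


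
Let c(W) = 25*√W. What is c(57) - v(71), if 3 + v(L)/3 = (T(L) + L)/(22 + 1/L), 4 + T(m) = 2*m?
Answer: -10150/521 + 25*√57 ≈ 169.26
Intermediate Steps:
T(m) = -4 + 2*m
v(L) = -9 + 3*(-4 + 3*L)/(22 + 1/L) (v(L) = -9 + 3*(((-4 + 2*L) + L)/(22 + 1/L)) = -9 + 3*((-4 + 3*L)/(22 + 1/L)) = -9 + 3*(-4 + 3*L)/(22 + 1/L))
c(57) - v(71) = 25*√57 - 3*(-3 - 70*71 + 3*71²)/(1 + 22*71) = 25*√57 - 3*(-3 - 4970 + 3*5041)/(1 + 1562) = 25*√57 - 3*(-3 - 4970 + 15123)/1563 = 25*√57 - 3*10150/1563 = 25*√57 - 1*10150/521 = 25*√57 - 10150/521 = -10150/521 + 25*√57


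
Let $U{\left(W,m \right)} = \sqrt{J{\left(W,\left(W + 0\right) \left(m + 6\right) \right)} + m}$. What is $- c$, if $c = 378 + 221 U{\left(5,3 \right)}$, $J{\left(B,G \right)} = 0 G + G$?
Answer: $-378 - 884 \sqrt{3} \approx -1909.1$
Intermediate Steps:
$J{\left(B,G \right)} = G$ ($J{\left(B,G \right)} = 0 + G = G$)
$U{\left(W,m \right)} = \sqrt{m + W \left(6 + m\right)}$ ($U{\left(W,m \right)} = \sqrt{\left(W + 0\right) \left(m + 6\right) + m} = \sqrt{W \left(6 + m\right) + m} = \sqrt{m + W \left(6 + m\right)}$)
$c = 378 + 884 \sqrt{3}$ ($c = 378 + 221 \sqrt{3 + 5 \left(6 + 3\right)} = 378 + 221 \sqrt{3 + 5 \cdot 9} = 378 + 221 \sqrt{3 + 45} = 378 + 221 \sqrt{48} = 378 + 221 \cdot 4 \sqrt{3} = 378 + 884 \sqrt{3} \approx 1909.1$)
$- c = - (378 + 884 \sqrt{3}) = -378 - 884 \sqrt{3}$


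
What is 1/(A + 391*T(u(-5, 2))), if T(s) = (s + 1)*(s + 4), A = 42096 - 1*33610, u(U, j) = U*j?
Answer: 1/29600 ≈ 3.3784e-5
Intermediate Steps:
A = 8486 (A = 42096 - 33610 = 8486)
T(s) = (1 + s)*(4 + s)
1/(A + 391*T(u(-5, 2))) = 1/(8486 + 391*(4 + (-5*2)**2 + 5*(-5*2))) = 1/(8486 + 391*(4 + (-10)**2 + 5*(-10))) = 1/(8486 + 391*(4 + 100 - 50)) = 1/(8486 + 391*54) = 1/(8486 + 21114) = 1/29600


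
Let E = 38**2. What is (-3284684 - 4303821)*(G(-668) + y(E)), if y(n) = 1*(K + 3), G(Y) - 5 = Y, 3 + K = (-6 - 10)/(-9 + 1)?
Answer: 5016001805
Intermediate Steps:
K = -1 (K = -3 + (-6 - 10)/(-9 + 1) = -3 - 16/(-8) = -3 - 16*(-1/8) = -3 + 2 = -1)
G(Y) = 5 + Y
E = 1444
y(n) = 2 (y(n) = 1*(-1 + 3) = 1*2 = 2)
(-3284684 - 4303821)*(G(-668) + y(E)) = (-3284684 - 4303821)*((5 - 668) + 2) = -7588505*(-663 + 2) = -7588505*(-661) = 5016001805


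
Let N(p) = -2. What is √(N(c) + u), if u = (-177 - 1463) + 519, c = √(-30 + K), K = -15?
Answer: I*√1123 ≈ 33.511*I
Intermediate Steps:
c = 3*I*√5 (c = √(-30 - 15) = √(-45) = 3*I*√5 ≈ 6.7082*I)
u = -1121 (u = -1640 + 519 = -1121)
√(N(c) + u) = √(-2 - 1121) = √(-1123) = I*√1123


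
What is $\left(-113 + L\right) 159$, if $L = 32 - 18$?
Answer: $-15741$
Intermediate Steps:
$L = 14$
$\left(-113 + L\right) 159 = \left(-113 + 14\right) 159 = \left(-99\right) 159 = -15741$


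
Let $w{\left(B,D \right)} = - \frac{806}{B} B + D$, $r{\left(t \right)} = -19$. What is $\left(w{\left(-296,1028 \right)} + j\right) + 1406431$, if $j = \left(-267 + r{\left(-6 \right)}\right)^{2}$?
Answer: $1488449$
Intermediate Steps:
$w{\left(B,D \right)} = -806 + D$
$j = 81796$ ($j = \left(-267 - 19\right)^{2} = \left(-286\right)^{2} = 81796$)
$\left(w{\left(-296,1028 \right)} + j\right) + 1406431 = \left(\left(-806 + 1028\right) + 81796\right) + 1406431 = \left(222 + 81796\right) + 1406431 = 82018 + 1406431 = 1488449$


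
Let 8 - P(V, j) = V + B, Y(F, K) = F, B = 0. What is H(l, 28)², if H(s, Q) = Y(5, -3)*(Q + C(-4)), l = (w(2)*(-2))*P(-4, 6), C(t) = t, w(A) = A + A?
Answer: 14400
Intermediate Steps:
P(V, j) = 8 - V (P(V, j) = 8 - (V + 0) = 8 - V)
w(A) = 2*A
l = -96 (l = ((2*2)*(-2))*(8 - 1*(-4)) = (4*(-2))*(8 + 4) = -8*12 = -96)
H(s, Q) = -20 + 5*Q (H(s, Q) = 5*(Q - 4) = 5*(-4 + Q) = -20 + 5*Q)
H(l, 28)² = (-20 + 5*28)² = (-20 + 140)² = 120² = 14400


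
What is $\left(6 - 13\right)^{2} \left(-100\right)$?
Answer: $-4900$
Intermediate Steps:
$\left(6 - 13\right)^{2} \left(-100\right) = \left(-7\right)^{2} \left(-100\right) = 49 \left(-100\right) = -4900$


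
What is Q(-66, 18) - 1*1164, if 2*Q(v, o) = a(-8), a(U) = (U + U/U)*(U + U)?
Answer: -1108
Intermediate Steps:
a(U) = 2*U*(1 + U) (a(U) = (U + 1)*(2*U) = (1 + U)*(2*U) = 2*U*(1 + U))
Q(v, o) = 56 (Q(v, o) = (2*(-8)*(1 - 8))/2 = (2*(-8)*(-7))/2 = (1/2)*112 = 56)
Q(-66, 18) - 1*1164 = 56 - 1*1164 = 56 - 1164 = -1108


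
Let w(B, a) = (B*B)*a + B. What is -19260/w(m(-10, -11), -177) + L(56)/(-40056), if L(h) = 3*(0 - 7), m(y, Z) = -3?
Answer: 21430891/1775816 ≈ 12.068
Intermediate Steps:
w(B, a) = B + a*B**2 (w(B, a) = B**2*a + B = a*B**2 + B = B + a*B**2)
L(h) = -21 (L(h) = 3*(-7) = -21)
-19260/w(m(-10, -11), -177) + L(56)/(-40056) = -19260*(-1/(3*(1 - 3*(-177)))) - 21/(-40056) = -19260*(-1/(3*(1 + 531))) - 21*(-1/40056) = -19260/((-3*532)) + 7/13352 = -19260/(-1596) + 7/13352 = -19260*(-1/1596) + 7/13352 = 1605/133 + 7/13352 = 21430891/1775816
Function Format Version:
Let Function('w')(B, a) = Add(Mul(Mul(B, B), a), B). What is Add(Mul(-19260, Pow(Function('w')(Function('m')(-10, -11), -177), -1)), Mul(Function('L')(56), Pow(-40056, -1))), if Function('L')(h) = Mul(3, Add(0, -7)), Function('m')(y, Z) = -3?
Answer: Rational(21430891, 1775816) ≈ 12.068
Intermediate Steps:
Function('w')(B, a) = Add(B, Mul(a, Pow(B, 2))) (Function('w')(B, a) = Add(Mul(Pow(B, 2), a), B) = Add(Mul(a, Pow(B, 2)), B) = Add(B, Mul(a, Pow(B, 2))))
Function('L')(h) = -21 (Function('L')(h) = Mul(3, -7) = -21)
Add(Mul(-19260, Pow(Function('w')(Function('m')(-10, -11), -177), -1)), Mul(Function('L')(56), Pow(-40056, -1))) = Add(Mul(-19260, Pow(Mul(-3, Add(1, Mul(-3, -177))), -1)), Mul(-21, Pow(-40056, -1))) = Add(Mul(-19260, Pow(Mul(-3, Add(1, 531)), -1)), Mul(-21, Rational(-1, 40056))) = Add(Mul(-19260, Pow(Mul(-3, 532), -1)), Rational(7, 13352)) = Add(Mul(-19260, Pow(-1596, -1)), Rational(7, 13352)) = Add(Mul(-19260, Rational(-1, 1596)), Rational(7, 13352)) = Add(Rational(1605, 133), Rational(7, 13352)) = Rational(21430891, 1775816)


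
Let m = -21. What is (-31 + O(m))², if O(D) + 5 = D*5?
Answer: 19881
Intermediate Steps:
O(D) = -5 + 5*D (O(D) = -5 + D*5 = -5 + 5*D)
(-31 + O(m))² = (-31 + (-5 + 5*(-21)))² = (-31 + (-5 - 105))² = (-31 - 110)² = (-141)² = 19881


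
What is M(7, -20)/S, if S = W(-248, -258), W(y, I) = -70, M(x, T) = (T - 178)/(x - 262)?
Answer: -33/2975 ≈ -0.011092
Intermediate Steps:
M(x, T) = (-178 + T)/(-262 + x)
S = -70
M(7, -20)/S = ((-178 - 20)/(-262 + 7))/(-70) = (-198/(-255))*(-1/70) = -1/255*(-198)*(-1/70) = (66/85)*(-1/70) = -33/2975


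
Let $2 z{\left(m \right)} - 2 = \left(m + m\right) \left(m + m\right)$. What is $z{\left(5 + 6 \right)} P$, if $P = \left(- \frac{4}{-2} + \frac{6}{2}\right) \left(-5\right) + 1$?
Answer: $-5832$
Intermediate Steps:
$z{\left(m \right)} = 1 + 2 m^{2}$ ($z{\left(m \right)} = 1 + \frac{\left(m + m\right) \left(m + m\right)}{2} = 1 + \frac{2 m 2 m}{2} = 1 + \frac{4 m^{2}}{2} = 1 + 2 m^{2}$)
$P = -24$ ($P = \left(\left(-4\right) \left(- \frac{1}{2}\right) + 6 \cdot \frac{1}{2}\right) \left(-5\right) + 1 = \left(2 + 3\right) \left(-5\right) + 1 = 5 \left(-5\right) + 1 = -25 + 1 = -24$)
$z{\left(5 + 6 \right)} P = \left(1 + 2 \left(5 + 6\right)^{2}\right) \left(-24\right) = \left(1 + 2 \cdot 11^{2}\right) \left(-24\right) = \left(1 + 2 \cdot 121\right) \left(-24\right) = \left(1 + 242\right) \left(-24\right) = 243 \left(-24\right) = -5832$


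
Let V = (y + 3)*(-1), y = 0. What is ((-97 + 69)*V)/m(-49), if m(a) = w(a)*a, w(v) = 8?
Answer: -3/14 ≈ -0.21429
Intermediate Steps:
V = -3 (V = (0 + 3)*(-1) = 3*(-1) = -3)
m(a) = 8*a
((-97 + 69)*V)/m(-49) = ((-97 + 69)*(-3))/((8*(-49))) = -28*(-3)/(-392) = 84*(-1/392) = -3/14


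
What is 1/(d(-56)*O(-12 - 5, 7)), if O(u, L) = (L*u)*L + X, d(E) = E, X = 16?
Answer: 1/45752 ≈ 2.1857e-5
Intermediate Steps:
O(u, L) = 16 + u*L² (O(u, L) = (L*u)*L + 16 = u*L² + 16 = 16 + u*L²)
1/(d(-56)*O(-12 - 5, 7)) = 1/(-56*(16 + (-12 - 5)*7²)) = 1/(-56*(16 - 17*49)) = 1/(-56*(16 - 833)) = 1/(-56*(-817)) = 1/45752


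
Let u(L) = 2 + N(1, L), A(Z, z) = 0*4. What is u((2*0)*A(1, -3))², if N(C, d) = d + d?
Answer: 4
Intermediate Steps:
N(C, d) = 2*d
A(Z, z) = 0
u(L) = 2 + 2*L
u((2*0)*A(1, -3))² = (2 + 2*((2*0)*0))² = (2 + 2*(0*0))² = (2 + 2*0)² = (2 + 0)² = 2² = 4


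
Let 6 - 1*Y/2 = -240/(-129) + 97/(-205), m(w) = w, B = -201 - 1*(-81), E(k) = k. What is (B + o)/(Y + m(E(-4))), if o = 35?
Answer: -749275/46062 ≈ -16.267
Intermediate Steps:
B = -120 (B = -201 + 81 = -120)
Y = 81322/8815 (Y = 12 - 2*(-240/(-129) + 97/(-205)) = 12 - 2*(-240*(-1/129) + 97*(-1/205)) = 12 - 2*(80/43 - 97/205) = 12 - 2*12229/8815 = 12 - 24458/8815 = 81322/8815 ≈ 9.2254)
(B + o)/(Y + m(E(-4))) = (-120 + 35)/(81322/8815 - 4) = -85/46062/8815 = -85*8815/46062 = -749275/46062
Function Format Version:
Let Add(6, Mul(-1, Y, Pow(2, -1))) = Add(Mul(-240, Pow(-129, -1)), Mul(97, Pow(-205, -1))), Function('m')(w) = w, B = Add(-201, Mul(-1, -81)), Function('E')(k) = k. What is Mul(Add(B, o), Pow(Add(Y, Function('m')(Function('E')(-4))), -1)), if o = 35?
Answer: Rational(-749275, 46062) ≈ -16.267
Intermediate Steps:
B = -120 (B = Add(-201, 81) = -120)
Y = Rational(81322, 8815) (Y = Add(12, Mul(-2, Add(Mul(-240, Pow(-129, -1)), Mul(97, Pow(-205, -1))))) = Add(12, Mul(-2, Add(Mul(-240, Rational(-1, 129)), Mul(97, Rational(-1, 205))))) = Add(12, Mul(-2, Add(Rational(80, 43), Rational(-97, 205)))) = Add(12, Mul(-2, Rational(12229, 8815))) = Add(12, Rational(-24458, 8815)) = Rational(81322, 8815) ≈ 9.2254)
Mul(Add(B, o), Pow(Add(Y, Function('m')(Function('E')(-4))), -1)) = Mul(Add(-120, 35), Pow(Add(Rational(81322, 8815), -4), -1)) = Mul(-85, Pow(Rational(46062, 8815), -1)) = Mul(-85, Rational(8815, 46062)) = Rational(-749275, 46062)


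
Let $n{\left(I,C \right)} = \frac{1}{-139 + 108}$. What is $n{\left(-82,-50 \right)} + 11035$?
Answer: $\frac{342084}{31} \approx 11035.0$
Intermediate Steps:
$n{\left(I,C \right)} = - \frac{1}{31}$ ($n{\left(I,C \right)} = \frac{1}{-31} = - \frac{1}{31}$)
$n{\left(-82,-50 \right)} + 11035 = - \frac{1}{31} + 11035 = \frac{342084}{31}$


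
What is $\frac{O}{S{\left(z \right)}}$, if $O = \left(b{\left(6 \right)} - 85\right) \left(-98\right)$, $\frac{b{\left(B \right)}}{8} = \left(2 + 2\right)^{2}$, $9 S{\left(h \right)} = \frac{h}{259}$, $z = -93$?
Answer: $\frac{3274278}{31} \approx 1.0562 \cdot 10^{5}$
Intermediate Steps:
$S{\left(h \right)} = \frac{h}{2331}$ ($S{\left(h \right)} = \frac{h \frac{1}{259}}{9} = \frac{\frac{1}{259} h}{9} = \frac{h}{2331}$)
$b{\left(B \right)} = 128$ ($b{\left(B \right)} = 8 \left(2 + 2\right)^{2} = 8 \cdot 4^{2} = 8 \cdot 16 = 128$)
$O = -4214$ ($O = \left(128 - 85\right) \left(-98\right) = 43 \left(-98\right) = -4214$)
$\frac{O}{S{\left(z \right)}} = - \frac{4214}{\frac{1}{2331} \left(-93\right)} = - \frac{4214}{- \frac{31}{777}} = \left(-4214\right) \left(- \frac{777}{31}\right) = \frac{3274278}{31}$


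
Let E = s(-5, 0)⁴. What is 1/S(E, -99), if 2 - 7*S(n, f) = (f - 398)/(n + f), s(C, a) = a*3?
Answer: -693/299 ≈ -2.3177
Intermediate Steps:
s(C, a) = 3*a
E = 0 (E = (3*0)⁴ = 0⁴ = 0)
S(n, f) = 2/7 - (-398 + f)/(7*(f + n)) (S(n, f) = 2/7 - (f - 398)/(7*(n + f)) = 2/7 - (-398 + f)/(7*(f + n)))
1/S(E, -99) = 1/((398 - 99 + 2*0)/(7*(-99 + 0))) = 1/((⅐)*(398 - 99 + 0)/(-99)) = 1/((⅐)*(-1/99)*299) = 1/(-299/693) = -693/299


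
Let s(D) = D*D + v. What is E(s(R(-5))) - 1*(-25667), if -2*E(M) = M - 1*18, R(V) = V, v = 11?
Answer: 25658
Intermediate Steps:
s(D) = 11 + D² (s(D) = D*D + 11 = D² + 11 = 11 + D²)
E(M) = 9 - M/2 (E(M) = -(M - 1*18)/2 = -(M - 18)/2 = -(-18 + M)/2 = 9 - M/2)
E(s(R(-5))) - 1*(-25667) = (9 - (11 + (-5)²)/2) - 1*(-25667) = (9 - (11 + 25)/2) + 25667 = (9 - ½*36) + 25667 = (9 - 18) + 25667 = -9 + 25667 = 25658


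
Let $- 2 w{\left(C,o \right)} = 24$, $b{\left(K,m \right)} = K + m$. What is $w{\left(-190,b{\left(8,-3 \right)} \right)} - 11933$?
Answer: $-11945$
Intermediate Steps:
$w{\left(C,o \right)} = -12$ ($w{\left(C,o \right)} = \left(- \frac{1}{2}\right) 24 = -12$)
$w{\left(-190,b{\left(8,-3 \right)} \right)} - 11933 = -12 - 11933 = -11945$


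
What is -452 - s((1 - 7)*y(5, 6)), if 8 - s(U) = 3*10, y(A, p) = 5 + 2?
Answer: -430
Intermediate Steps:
y(A, p) = 7
s(U) = -22 (s(U) = 8 - 3*10 = 8 - 1*30 = 8 - 30 = -22)
-452 - s((1 - 7)*y(5, 6)) = -452 - 1*(-22) = -452 + 22 = -430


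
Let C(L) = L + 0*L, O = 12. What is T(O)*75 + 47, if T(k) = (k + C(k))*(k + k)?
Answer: 43247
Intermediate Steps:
C(L) = L (C(L) = L + 0 = L)
T(k) = 4*k² (T(k) = (k + k)*(k + k) = (2*k)*(2*k) = 4*k²)
T(O)*75 + 47 = (4*12²)*75 + 47 = (4*144)*75 + 47 = 576*75 + 47 = 43200 + 47 = 43247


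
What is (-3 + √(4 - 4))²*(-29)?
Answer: -261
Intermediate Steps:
(-3 + √(4 - 4))²*(-29) = (-3 + √0)²*(-29) = (-3 + 0)²*(-29) = (-3)²*(-29) = 9*(-29) = -261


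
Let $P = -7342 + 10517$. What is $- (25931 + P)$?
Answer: $-29106$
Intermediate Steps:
$P = 3175$
$- (25931 + P) = - (25931 + 3175) = \left(-1\right) 29106 = -29106$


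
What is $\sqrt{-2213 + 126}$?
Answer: $i \sqrt{2087} \approx 45.684 i$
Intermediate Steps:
$\sqrt{-2213 + 126} = \sqrt{-2087} = i \sqrt{2087}$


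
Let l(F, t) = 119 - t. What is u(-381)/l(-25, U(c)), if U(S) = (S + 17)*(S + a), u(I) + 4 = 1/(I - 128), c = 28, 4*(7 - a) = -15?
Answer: 84/34103 ≈ 0.0024631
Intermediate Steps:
a = 43/4 (a = 7 - 1/4*(-15) = 7 + 15/4 = 43/4 ≈ 10.750)
u(I) = -4 + 1/(-128 + I) (u(I) = -4 + 1/(I - 128) = -4 + 1/(-128 + I))
U(S) = (17 + S)*(43/4 + S) (U(S) = (S + 17)*(S + 43/4) = (17 + S)*(43/4 + S))
u(-381)/l(-25, U(c)) = ((513 - 4*(-381))/(-128 - 381))/(119 - (731/4 + 28**2 + (111/4)*28)) = ((513 + 1524)/(-509))/(119 - (731/4 + 784 + 777)) = (-1/509*2037)/(119 - 1*6975/4) = -2037/(509*(119 - 6975/4)) = -2037/(509*(-6499/4)) = -2037/509*(-4/6499) = 84/34103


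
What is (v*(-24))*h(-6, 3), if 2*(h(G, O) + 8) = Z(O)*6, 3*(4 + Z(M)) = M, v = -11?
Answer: -4488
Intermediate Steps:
Z(M) = -4 + M/3
h(G, O) = -20 + O (h(G, O) = -8 + ((-4 + O/3)*6)/2 = -8 + (-24 + 2*O)/2 = -8 + (-12 + O) = -20 + O)
(v*(-24))*h(-6, 3) = (-11*(-24))*(-20 + 3) = 264*(-17) = -4488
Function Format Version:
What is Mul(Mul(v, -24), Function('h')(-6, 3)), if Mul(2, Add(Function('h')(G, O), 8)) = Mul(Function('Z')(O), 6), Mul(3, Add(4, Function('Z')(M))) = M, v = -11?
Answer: -4488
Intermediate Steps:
Function('Z')(M) = Add(-4, Mul(Rational(1, 3), M))
Function('h')(G, O) = Add(-20, O) (Function('h')(G, O) = Add(-8, Mul(Rational(1, 2), Mul(Add(-4, Mul(Rational(1, 3), O)), 6))) = Add(-8, Mul(Rational(1, 2), Add(-24, Mul(2, O)))) = Add(-8, Add(-12, O)) = Add(-20, O))
Mul(Mul(v, -24), Function('h')(-6, 3)) = Mul(Mul(-11, -24), Add(-20, 3)) = Mul(264, -17) = -4488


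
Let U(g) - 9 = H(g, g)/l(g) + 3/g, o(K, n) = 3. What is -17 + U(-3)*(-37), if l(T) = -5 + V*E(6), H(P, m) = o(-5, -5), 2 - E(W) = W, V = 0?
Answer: -1454/5 ≈ -290.80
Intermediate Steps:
E(W) = 2 - W
H(P, m) = 3
l(T) = -5 (l(T) = -5 + 0*(2 - 1*6) = -5 + 0*(2 - 6) = -5 + 0*(-4) = -5 + 0 = -5)
U(g) = 42/5 + 3/g (U(g) = 9 + (3/(-5) + 3/g) = 9 + (3*(-1/5) + 3/g) = 9 + (-3/5 + 3/g) = 42/5 + 3/g)
-17 + U(-3)*(-37) = -17 + (42/5 + 3/(-3))*(-37) = -17 + (42/5 + 3*(-1/3))*(-37) = -17 + (42/5 - 1)*(-37) = -17 + (37/5)*(-37) = -17 - 1369/5 = -1454/5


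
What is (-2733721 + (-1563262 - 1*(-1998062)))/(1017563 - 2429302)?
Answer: 2298921/1411739 ≈ 1.6284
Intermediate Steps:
(-2733721 + (-1563262 - 1*(-1998062)))/(1017563 - 2429302) = (-2733721 + (-1563262 + 1998062))/(-1411739) = (-2733721 + 434800)*(-1/1411739) = -2298921*(-1/1411739) = 2298921/1411739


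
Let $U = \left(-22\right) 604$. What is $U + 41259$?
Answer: $27971$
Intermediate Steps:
$U = -13288$
$U + 41259 = -13288 + 41259 = 27971$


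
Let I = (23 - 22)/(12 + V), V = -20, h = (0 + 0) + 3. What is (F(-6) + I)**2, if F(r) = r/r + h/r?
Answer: 9/64 ≈ 0.14063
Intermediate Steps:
h = 3 (h = 0 + 3 = 3)
F(r) = 1 + 3/r (F(r) = r/r + 3/r = 1 + 3/r)
I = -1/8 (I = (23 - 22)/(12 - 20) = 1/(-8) = 1*(-1/8) = -1/8 ≈ -0.12500)
(F(-6) + I)**2 = ((3 - 6)/(-6) - 1/8)**2 = (-1/6*(-3) - 1/8)**2 = (1/2 - 1/8)**2 = (3/8)**2 = 9/64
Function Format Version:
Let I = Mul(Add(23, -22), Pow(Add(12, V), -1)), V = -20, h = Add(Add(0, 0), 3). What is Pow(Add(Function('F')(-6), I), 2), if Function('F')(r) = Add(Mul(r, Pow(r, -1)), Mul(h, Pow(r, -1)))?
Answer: Rational(9, 64) ≈ 0.14063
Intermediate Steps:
h = 3 (h = Add(0, 3) = 3)
Function('F')(r) = Add(1, Mul(3, Pow(r, -1))) (Function('F')(r) = Add(Mul(r, Pow(r, -1)), Mul(3, Pow(r, -1))) = Add(1, Mul(3, Pow(r, -1))))
I = Rational(-1, 8) (I = Mul(Add(23, -22), Pow(Add(12, -20), -1)) = Mul(1, Pow(-8, -1)) = Mul(1, Rational(-1, 8)) = Rational(-1, 8) ≈ -0.12500)
Pow(Add(Function('F')(-6), I), 2) = Pow(Add(Mul(Pow(-6, -1), Add(3, -6)), Rational(-1, 8)), 2) = Pow(Add(Mul(Rational(-1, 6), -3), Rational(-1, 8)), 2) = Pow(Add(Rational(1, 2), Rational(-1, 8)), 2) = Pow(Rational(3, 8), 2) = Rational(9, 64)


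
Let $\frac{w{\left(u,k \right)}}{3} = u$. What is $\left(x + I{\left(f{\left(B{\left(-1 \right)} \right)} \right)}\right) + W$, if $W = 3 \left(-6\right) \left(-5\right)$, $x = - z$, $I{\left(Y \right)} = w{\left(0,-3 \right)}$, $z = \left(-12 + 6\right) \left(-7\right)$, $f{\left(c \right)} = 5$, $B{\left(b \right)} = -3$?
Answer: $48$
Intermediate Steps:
$w{\left(u,k \right)} = 3 u$
$z = 42$ ($z = \left(-6\right) \left(-7\right) = 42$)
$I{\left(Y \right)} = 0$ ($I{\left(Y \right)} = 3 \cdot 0 = 0$)
$x = -42$ ($x = \left(-1\right) 42 = -42$)
$W = 90$ ($W = \left(-18\right) \left(-5\right) = 90$)
$\left(x + I{\left(f{\left(B{\left(-1 \right)} \right)} \right)}\right) + W = \left(-42 + 0\right) + 90 = -42 + 90 = 48$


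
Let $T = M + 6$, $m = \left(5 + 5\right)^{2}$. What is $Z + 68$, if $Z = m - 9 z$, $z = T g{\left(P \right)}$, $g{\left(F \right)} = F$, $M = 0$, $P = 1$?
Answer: $114$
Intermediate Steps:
$m = 100$ ($m = 10^{2} = 100$)
$T = 6$ ($T = 0 + 6 = 6$)
$z = 6$ ($z = 6 \cdot 1 = 6$)
$Z = 46$ ($Z = 100 - 54 = 46$)
$Z + 68 = 46 + 68 = 114$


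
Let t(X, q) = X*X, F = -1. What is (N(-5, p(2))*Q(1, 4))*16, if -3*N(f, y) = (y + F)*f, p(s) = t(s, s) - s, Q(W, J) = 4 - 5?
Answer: -80/3 ≈ -26.667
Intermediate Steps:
t(X, q) = X²
Q(W, J) = -1
p(s) = s² - s
N(f, y) = -f*(-1 + y)/3 (N(f, y) = -(y - 1)*f/3 = -(-1 + y)*f/3 = -f*(-1 + y)/3)
(N(-5, p(2))*Q(1, 4))*16 = (((⅓)*(-5)*(1 - 2*(-1 + 2)))*(-1))*16 = (((⅓)*(-5)*(1 - 2))*(-1))*16 = (((⅓)*(-5)*(-1))*(-1))*16 = ((5/3)*(-1))*16 = -5/3*16 = -80/3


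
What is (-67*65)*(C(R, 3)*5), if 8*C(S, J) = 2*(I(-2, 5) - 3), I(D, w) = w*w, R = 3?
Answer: -239525/2 ≈ -1.1976e+5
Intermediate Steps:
I(D, w) = w**2
C(S, J) = 11/2 (C(S, J) = (2*(5**2 - 3))/8 = (2*(25 - 3))/8 = (2*22)/8 = (1/8)*44 = 11/2)
(-67*65)*(C(R, 3)*5) = (-67*65)*((11/2)*5) = -4355*55/2 = -239525/2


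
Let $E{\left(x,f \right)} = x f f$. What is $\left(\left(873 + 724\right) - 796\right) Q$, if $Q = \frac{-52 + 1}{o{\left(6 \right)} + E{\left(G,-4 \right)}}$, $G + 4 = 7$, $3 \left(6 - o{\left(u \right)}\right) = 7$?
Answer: $- \frac{122553}{155} \approx -790.66$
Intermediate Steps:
$o{\left(u \right)} = \frac{11}{3}$ ($o{\left(u \right)} = 6 - \frac{7}{3} = \frac{11}{3}$)
$G = 3$ ($G = -4 + 7 = 3$)
$E{\left(x,f \right)} = x f^{2}$ ($E{\left(x,f \right)} = f x f = x f^{2}$)
$Q = - \frac{153}{155}$ ($Q = \frac{-52 + 1}{\frac{11}{3} + 3 \left(-4\right)^{2}} = - \frac{51}{\frac{11}{3} + 3 \cdot 16} = - \frac{51}{\frac{11}{3} + 48} = - \frac{51}{\frac{155}{3}} = \left(-51\right) \frac{3}{155} = - \frac{153}{155} \approx -0.9871$)
$\left(\left(873 + 724\right) - 796\right) Q = \left(\left(873 + 724\right) - 796\right) \left(- \frac{153}{155}\right) = \left(1597 - 796\right) \left(- \frac{153}{155}\right) = 801 \left(- \frac{153}{155}\right) = - \frac{122553}{155}$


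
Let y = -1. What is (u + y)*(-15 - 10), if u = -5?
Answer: 150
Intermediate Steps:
(u + y)*(-15 - 10) = (-5 - 1)*(-15 - 10) = -6*(-25) = 150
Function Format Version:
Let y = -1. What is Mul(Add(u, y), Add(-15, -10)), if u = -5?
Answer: 150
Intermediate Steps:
Mul(Add(u, y), Add(-15, -10)) = Mul(Add(-5, -1), Add(-15, -10)) = Mul(-6, -25) = 150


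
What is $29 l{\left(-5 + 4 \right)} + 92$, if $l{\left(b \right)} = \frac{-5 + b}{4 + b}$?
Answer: $34$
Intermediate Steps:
$l{\left(b \right)} = \frac{-5 + b}{4 + b}$
$29 l{\left(-5 + 4 \right)} + 92 = 29 \frac{-5 + \left(-5 + 4\right)}{4 + \left(-5 + 4\right)} + 92 = 29 \frac{-5 - 1}{4 - 1} + 92 = 29 \cdot \frac{1}{3} \left(-6\right) + 92 = 29 \left(-2\right) + 92 = -58 + 92 = 34$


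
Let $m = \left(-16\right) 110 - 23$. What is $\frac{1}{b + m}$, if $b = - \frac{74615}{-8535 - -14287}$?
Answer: $- \frac{5752}{10330431} \approx -0.0005568$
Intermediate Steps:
$b = - \frac{74615}{5752}$ ($b = - \frac{74615}{-8535 + 14287} = - \frac{74615}{5752} \approx -12.972$)
$m = -1783$ ($m = -1760 - 23 = -1783$)
$\frac{1}{b + m} = \frac{1}{- \frac{74615}{5752} - 1783} = \frac{1}{- \frac{10330431}{5752}} = - \frac{5752}{10330431}$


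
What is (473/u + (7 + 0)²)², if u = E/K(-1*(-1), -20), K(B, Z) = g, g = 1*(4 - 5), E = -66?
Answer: 113569/36 ≈ 3154.7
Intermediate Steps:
g = -1 (g = 1*(-1) = -1)
K(B, Z) = -1
u = 66 (u = -66/(-1) = -66*(-1) = 66)
(473/u + (7 + 0)²)² = (473/66 + (7 + 0)²)² = (473*(1/66) + 7²)² = (43/6 + 49)² = (337/6)² = 113569/36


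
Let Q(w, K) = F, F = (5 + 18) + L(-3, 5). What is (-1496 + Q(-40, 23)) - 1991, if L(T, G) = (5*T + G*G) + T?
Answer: -3457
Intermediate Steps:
L(T, G) = G**2 + 6*T (L(T, G) = (5*T + G**2) + T = (G**2 + 5*T) + T = G**2 + 6*T)
F = 30 (F = (5 + 18) + (5**2 + 6*(-3)) = 23 + (25 - 18) = 23 + 7 = 30)
Q(w, K) = 30
(-1496 + Q(-40, 23)) - 1991 = (-1496 + 30) - 1991 = -1466 - 1991 = -3457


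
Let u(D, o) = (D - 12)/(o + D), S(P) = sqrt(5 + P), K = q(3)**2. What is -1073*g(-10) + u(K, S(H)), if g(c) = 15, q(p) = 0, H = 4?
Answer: -16099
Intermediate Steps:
K = 0 (K = 0**2 = 0)
u(D, o) = (-12 + D)/(D + o)
-1073*g(-10) + u(K, S(H)) = -1073*15 + (-12 + 0)/(0 + sqrt(5 + 4)) = -16095 - 12/(0 + sqrt(9)) = -16095 - 12/(0 + 3) = -16095 - 12/3 = -16095 + (1/3)*(-12) = -16095 - 4 = -16099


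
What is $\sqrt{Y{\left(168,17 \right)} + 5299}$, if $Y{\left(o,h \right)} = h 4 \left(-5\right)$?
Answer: $3 \sqrt{551} \approx 70.42$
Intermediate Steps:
$Y{\left(o,h \right)} = - 20 h$ ($Y{\left(o,h \right)} = 4 h \left(-5\right) = - 20 h$)
$\sqrt{Y{\left(168,17 \right)} + 5299} = \sqrt{\left(-20\right) 17 + 5299} = \sqrt{-340 + 5299} = \sqrt{4959} = 3 \sqrt{551}$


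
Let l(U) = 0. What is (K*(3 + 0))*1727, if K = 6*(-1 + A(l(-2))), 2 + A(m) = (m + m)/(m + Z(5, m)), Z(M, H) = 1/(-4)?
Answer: -93258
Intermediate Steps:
Z(M, H) = -¼
A(m) = -2 + 2*m/(-¼ + m) (A(m) = -2 + (m + m)/(m - ¼) = -2 + (2*m)/(-¼ + m) = -2 + 2*m/(-¼ + m))
K = -18 (K = 6*(-1 + 2/(-1 + 4*0)) = 6*(-1 + 2/(-1 + 0)) = 6*(-1 + 2/(-1)) = 6*(-1 + 2*(-1)) = 6*(-1 - 2) = 6*(-3) = -18)
(K*(3 + 0))*1727 = -18*(3 + 0)*1727 = -18*3*1727 = -54*1727 = -93258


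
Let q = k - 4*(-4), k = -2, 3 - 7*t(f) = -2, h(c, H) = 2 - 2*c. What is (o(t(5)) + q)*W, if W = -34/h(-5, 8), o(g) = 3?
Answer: -289/6 ≈ -48.167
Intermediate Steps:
t(f) = 5/7 (t(f) = 3/7 - ⅐*(-2) = 3/7 + 2/7 = 5/7)
q = 14 (q = -2 - 4*(-4) = -2 + 16 = 14)
W = -17/6 (W = -34/(2 - 2*(-5)) = -34/(2 + 10) = -34/12 = -34*1/12 = -17/6 ≈ -2.8333)
(o(t(5)) + q)*W = (3 + 14)*(-17/6) = 17*(-17/6) = -289/6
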